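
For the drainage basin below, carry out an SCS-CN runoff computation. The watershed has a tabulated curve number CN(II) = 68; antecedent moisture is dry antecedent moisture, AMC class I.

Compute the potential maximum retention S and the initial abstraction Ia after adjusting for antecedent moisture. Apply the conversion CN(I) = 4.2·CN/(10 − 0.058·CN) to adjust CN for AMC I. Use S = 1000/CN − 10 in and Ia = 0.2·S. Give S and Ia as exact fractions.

Adjust CN=68 to AMC I: 4.2·68/(10 − 0.058·68) → (1428/5) ÷ (757/125) = 35700/757 ≈ 47.160
Max retention: S = 1000/(35700/757) − 10 = 4000/357 in (≈ 11.204 in)
Ia = 0.2S: 0.2·11.204 = 2.241 in (exactly 800/357)

S = 4000/357 in ≈ 11.204 in; Ia = 800/357 in ≈ 2.241 in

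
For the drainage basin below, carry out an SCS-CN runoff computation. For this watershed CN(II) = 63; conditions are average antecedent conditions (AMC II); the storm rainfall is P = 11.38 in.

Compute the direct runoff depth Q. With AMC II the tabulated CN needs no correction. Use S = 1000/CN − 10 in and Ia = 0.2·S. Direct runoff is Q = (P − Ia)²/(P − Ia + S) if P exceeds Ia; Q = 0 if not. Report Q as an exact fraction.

AMC II — tabulated CN = 63 applies directly.
S = 1000/63 − 10 = 370/63 in ≈ 5.873 in
Initial abstraction Ia = S/5 = (370/63)/5 = 74/63 ≈ 1.175 in
P − Ia = 11.380 − 1.175 = 32147/3150 ≈ 10.205 in (> 0, runoff occurs)
Runoff Q = (P−Ia)²/(P−Ia+S) = (10.205)²/(10.205+5.873) = 1033429609/159538050 ≈ 6.478 in

Q = 1033429609/159538050 in ≈ 6.478 in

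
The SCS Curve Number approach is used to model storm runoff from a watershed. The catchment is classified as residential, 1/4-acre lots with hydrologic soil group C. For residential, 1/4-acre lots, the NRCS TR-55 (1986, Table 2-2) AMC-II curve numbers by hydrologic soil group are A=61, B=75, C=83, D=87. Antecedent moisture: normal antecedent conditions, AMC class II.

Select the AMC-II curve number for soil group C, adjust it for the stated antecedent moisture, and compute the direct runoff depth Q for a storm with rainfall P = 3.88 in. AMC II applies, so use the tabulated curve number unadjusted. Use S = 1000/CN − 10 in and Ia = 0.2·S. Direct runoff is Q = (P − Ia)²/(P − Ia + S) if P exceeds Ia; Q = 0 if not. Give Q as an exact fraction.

NRCS table: residential, 1/4-acre lots, soil group C → CN(II) = 83
CN(II) = 83; AMC II needs no correction.
Max retention: S = 1000/83 − 10 = 170/83 in (≈ 2.048 in)
Ia = 0.2S: 0.2·2.048 = 0.410 in (exactly 34/83)
P − Ia = 3.880 − 0.410 = 7201/2075 ≈ 3.470 in (> 0, runoff occurs)
Runoff Q = (P−Ia)²/(P−Ia+S) = (3.470)²/(3.470+2.048) = 51854401/23760825 ≈ 2.182 in

Q = 51854401/23760825 in ≈ 2.182 in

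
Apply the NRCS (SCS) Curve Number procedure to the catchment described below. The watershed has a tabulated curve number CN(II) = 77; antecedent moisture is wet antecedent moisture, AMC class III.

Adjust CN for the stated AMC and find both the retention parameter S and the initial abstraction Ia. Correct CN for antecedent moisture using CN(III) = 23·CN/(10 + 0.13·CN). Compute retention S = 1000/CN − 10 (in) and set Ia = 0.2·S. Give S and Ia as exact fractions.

S = 100/77 in ≈ 1.299 in; Ia = 20/77 in ≈ 0.260 in

Wet (AMC III): CN(III) = 23·77/(10 + 0.13·77) = 1771/(2001/100) = 7700/87 ≈ 88.506
Retention S: 1000/CN − 10 with CN=88.506 → S = 100/77 ≈ 1.299 in
Ia = 0.2S: 0.2·1.299 = 0.260 in (exactly 20/77)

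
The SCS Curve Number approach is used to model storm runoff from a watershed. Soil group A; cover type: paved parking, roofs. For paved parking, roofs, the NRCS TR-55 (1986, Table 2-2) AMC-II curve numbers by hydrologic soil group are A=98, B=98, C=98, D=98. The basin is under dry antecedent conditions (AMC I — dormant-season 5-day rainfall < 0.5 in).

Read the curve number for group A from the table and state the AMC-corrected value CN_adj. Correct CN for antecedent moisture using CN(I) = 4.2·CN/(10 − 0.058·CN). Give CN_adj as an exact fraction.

NRCS table: paved parking, roofs, soil group A → CN(II) = 98
Adjust CN=98 to AMC I: 4.2·98/(10 − 0.058·98) → (2058/5) ÷ (1079/250) = 102900/1079 ≈ 95.366

CN_adj = 102900/1079 ≈ 95.366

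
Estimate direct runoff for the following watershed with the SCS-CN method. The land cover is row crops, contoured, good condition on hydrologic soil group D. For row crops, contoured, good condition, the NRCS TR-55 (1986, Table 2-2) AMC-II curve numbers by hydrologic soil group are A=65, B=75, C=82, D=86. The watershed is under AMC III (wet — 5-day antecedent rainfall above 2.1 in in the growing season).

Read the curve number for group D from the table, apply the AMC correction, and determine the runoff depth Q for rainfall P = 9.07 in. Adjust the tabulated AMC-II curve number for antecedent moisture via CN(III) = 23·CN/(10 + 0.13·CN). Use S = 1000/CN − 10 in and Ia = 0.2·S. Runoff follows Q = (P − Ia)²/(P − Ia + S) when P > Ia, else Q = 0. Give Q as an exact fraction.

Q = 779729618529/94253974700 in ≈ 8.273 in

NRCS table: row crops, contoured, good condition, soil group D → CN(II) = 86
CN(III) from CN(II)=86: (23·86)/(10 + 0.13·86) = 98900/1059 ≈ 93.390
Retention S: 1000/CN − 10 with CN=93.390 → S = 700/989 ≈ 0.708 in
Initial abstraction Ia = S/5 = (700/989)/5 = 140/989 ≈ 0.142 in
Excess rainfall: 9.070 − 0.142 = 8.928 in; P > Ia so Q > 0
Runoff Q = (P−Ia)²/(P−Ia+S) = (8.928)²/(8.928+0.708) = 779729618529/94253974700 ≈ 8.273 in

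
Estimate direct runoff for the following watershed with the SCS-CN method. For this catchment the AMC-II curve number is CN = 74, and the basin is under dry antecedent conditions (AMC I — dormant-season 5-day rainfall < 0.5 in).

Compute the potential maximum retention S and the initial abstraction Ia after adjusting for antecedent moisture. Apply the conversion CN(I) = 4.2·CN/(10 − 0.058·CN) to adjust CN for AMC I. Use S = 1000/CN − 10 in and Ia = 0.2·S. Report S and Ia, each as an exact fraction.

Adjust CN=74 to AMC I: 4.2·74/(10 − 0.058·74) → (1554/5) ÷ (1427/250) = 77700/1427 ≈ 54.450
Max retention: S = 1000/(77700/1427) − 10 = 6500/777 in (≈ 8.366 in)
Ia = 0.2·(6500/777) = 1300/777 in ≈ 1.673 in

S = 6500/777 in ≈ 8.366 in; Ia = 1300/777 in ≈ 1.673 in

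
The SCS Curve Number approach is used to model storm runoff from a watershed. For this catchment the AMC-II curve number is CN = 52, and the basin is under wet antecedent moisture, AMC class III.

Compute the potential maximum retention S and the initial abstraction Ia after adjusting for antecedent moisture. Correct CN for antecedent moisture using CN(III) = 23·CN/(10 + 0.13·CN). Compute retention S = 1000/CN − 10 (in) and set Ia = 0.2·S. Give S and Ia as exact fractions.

S = 1200/299 in ≈ 4.013 in; Ia = 240/299 in ≈ 0.803 in

Wet (AMC III): CN(III) = 23·52/(10 + 0.13·52) = 1196/(419/25) = 29900/419 ≈ 71.360
Max retention: S = 1000/(29900/419) − 10 = 1200/299 in (≈ 4.013 in)
Ia = 0.2S: 0.2·4.013 = 0.803 in (exactly 240/299)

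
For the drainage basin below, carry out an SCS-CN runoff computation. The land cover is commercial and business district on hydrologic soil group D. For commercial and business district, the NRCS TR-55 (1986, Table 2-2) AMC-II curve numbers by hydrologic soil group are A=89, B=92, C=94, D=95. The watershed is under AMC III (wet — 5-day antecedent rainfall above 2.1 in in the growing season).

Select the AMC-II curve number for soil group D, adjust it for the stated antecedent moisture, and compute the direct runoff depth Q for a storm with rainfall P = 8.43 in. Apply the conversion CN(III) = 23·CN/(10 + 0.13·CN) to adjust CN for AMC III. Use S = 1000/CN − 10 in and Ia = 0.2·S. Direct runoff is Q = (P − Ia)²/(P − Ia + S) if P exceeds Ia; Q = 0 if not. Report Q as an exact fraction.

NRCS table: commercial and business district, soil group D → CN(II) = 95
Adjust CN=95 to AMC III: 23·95/(10 + 0.13·95) → 2185 ÷ (447/20) = 43700/447 ≈ 97.763
Retention S: 1000/CN − 10 with CN=97.763 → S = 100/437 ≈ 0.229 in
Initial abstraction Ia = S/5 = (100/437)/5 = 20/437 ≈ 0.046 in
P − Ia = 8.430 − 0.046 = 366391/43700 ≈ 8.384 in (> 0, runoff occurs)
Q: (366391/43700)² ÷ (376391/43700) = 134242364881/16448286700 in (≈ 8.161 in)

Q = 134242364881/16448286700 in ≈ 8.161 in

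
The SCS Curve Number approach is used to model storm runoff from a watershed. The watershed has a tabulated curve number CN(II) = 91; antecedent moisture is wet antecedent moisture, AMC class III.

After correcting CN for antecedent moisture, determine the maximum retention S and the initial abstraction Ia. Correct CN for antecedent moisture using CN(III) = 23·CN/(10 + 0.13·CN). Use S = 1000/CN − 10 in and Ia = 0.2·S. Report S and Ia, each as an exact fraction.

CN(III) from CN(II)=91: (23·91)/(10 + 0.13·91) = 209300/2183 ≈ 95.877
Retention S: 1000/CN − 10 with CN=95.877 → S = 900/2093 ≈ 0.430 in
Initial abstraction Ia = S/5 = (900/2093)/5 = 180/2093 ≈ 0.086 in

S = 900/2093 in ≈ 0.430 in; Ia = 180/2093 in ≈ 0.086 in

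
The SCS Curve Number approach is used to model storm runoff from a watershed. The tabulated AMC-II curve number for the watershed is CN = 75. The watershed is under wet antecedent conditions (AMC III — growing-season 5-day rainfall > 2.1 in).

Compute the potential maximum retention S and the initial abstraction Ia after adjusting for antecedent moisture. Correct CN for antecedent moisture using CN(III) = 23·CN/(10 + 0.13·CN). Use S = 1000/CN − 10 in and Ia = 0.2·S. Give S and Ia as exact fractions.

S = 100/69 in ≈ 1.449 in; Ia = 20/69 in ≈ 0.290 in

Wet (AMC III): CN(III) = 23·75/(10 + 0.13·75) = 1725/(79/4) = 6900/79 ≈ 87.342
Retention S: 1000/CN − 10 with CN=87.342 → S = 100/69 ≈ 1.449 in
Ia = 0.2S: 0.2·1.449 = 0.290 in (exactly 20/69)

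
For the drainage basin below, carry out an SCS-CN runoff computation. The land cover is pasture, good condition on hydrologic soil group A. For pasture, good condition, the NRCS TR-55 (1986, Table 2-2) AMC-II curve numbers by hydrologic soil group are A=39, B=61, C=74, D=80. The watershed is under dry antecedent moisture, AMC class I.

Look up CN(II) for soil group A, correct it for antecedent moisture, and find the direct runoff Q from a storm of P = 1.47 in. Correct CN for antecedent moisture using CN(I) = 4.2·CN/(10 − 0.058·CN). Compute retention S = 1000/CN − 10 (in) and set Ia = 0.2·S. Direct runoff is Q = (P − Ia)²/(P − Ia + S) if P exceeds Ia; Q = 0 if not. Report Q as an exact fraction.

Q = 0 in ≈ 0.000 in

NRCS table: pasture, good condition, soil group A → CN(II) = 39
CN(I) from CN(II)=39: (4.2·39)/(10 − 0.058·39) = 81900/3869 ≈ 21.168
S = 1000/(81900/3869) − 10 = 30500/819 in ≈ 37.241 in
Ia = 0.2S: 0.2·37.241 = 7.448 in (exactly 6100/819)
P = 1.470 ≤ Ia = 7.448 in: entire storm abstracted, Q = 0.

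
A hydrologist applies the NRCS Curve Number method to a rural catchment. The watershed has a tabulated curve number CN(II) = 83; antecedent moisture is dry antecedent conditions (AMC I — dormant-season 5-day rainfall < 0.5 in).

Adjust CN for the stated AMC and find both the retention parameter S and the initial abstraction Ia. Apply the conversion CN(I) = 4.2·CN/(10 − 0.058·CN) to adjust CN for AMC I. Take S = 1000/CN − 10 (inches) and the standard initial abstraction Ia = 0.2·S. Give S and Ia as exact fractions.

S = 8500/1743 in ≈ 4.877 in; Ia = 1700/1743 in ≈ 0.975 in

CN(I) from CN(II)=83: (4.2·83)/(10 − 0.058·83) = 174300/2593 ≈ 67.219
Retention S: 1000/CN − 10 with CN=67.219 → S = 8500/1743 ≈ 4.877 in
Ia = 0.2·(8500/1743) = 1700/1743 in ≈ 0.975 in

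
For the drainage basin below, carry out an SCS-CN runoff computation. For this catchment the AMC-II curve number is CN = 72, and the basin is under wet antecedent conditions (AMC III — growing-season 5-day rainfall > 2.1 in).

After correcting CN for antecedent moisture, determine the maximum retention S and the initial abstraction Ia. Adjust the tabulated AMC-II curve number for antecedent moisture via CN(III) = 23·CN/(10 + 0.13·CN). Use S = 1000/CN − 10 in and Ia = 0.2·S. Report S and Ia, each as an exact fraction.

Adjust CN=72 to AMC III: 23·72/(10 + 0.13·72) → 1656 ÷ (484/25) = 10350/121 ≈ 85.537
Max retention: S = 1000/(10350/121) − 10 = 350/207 in (≈ 1.691 in)
Ia = 0.2·(350/207) = 70/207 in ≈ 0.338 in

S = 350/207 in ≈ 1.691 in; Ia = 70/207 in ≈ 0.338 in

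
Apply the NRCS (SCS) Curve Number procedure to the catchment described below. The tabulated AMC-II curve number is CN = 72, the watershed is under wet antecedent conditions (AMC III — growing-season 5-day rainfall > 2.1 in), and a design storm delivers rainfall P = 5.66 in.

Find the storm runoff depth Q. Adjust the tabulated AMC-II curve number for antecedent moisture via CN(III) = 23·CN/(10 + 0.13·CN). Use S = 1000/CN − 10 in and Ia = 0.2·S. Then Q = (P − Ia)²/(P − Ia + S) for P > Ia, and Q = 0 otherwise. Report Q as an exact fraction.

Q = 3033916561/751213350 in ≈ 4.039 in

Adjust CN=72 to AMC III: 23·72/(10 + 0.13·72) → 1656 ÷ (484/25) = 10350/121 ≈ 85.537
Max retention: S = 1000/(10350/121) − 10 = 350/207 in (≈ 1.691 in)
Ia = 0.2·(350/207) = 70/207 in ≈ 0.338 in
P − Ia = 5.660 − 0.338 = 55081/10350 ≈ 5.322 in (> 0, runoff occurs)
Runoff Q = (P−Ia)²/(P−Ia+S) = (5.322)²/(5.322+1.691) = 3033916561/751213350 ≈ 4.039 in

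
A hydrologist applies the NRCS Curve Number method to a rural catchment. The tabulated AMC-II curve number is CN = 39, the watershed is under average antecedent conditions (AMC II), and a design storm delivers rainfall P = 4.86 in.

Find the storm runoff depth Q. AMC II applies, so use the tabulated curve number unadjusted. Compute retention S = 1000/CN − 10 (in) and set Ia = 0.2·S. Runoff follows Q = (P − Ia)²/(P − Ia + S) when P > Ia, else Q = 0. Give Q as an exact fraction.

Q = 11404129/66060150 in ≈ 0.173 in

CN(II) = 39; AMC II needs no correction.
Retention S: 1000/CN − 10 with CN=39.000 → S = 610/39 ≈ 15.641 in
Ia = 0.2S: 0.2·15.641 = 3.128 in (exactly 122/39)
Since P=4.860 > Ia=3.128: effective rainfall P−Ia = 3377/1950 in
Q: (3377/1950)² ÷ (33877/1950) = 11404129/66060150 in (≈ 0.173 in)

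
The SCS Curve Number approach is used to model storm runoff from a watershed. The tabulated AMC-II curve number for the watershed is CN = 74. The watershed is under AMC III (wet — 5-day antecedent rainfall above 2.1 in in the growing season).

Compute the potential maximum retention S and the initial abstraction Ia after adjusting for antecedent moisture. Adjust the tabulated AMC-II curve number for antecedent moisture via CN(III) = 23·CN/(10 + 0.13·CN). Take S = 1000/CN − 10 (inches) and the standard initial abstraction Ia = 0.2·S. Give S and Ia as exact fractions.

Wet (AMC III): CN(III) = 23·74/(10 + 0.13·74) = 1702/(981/50) = 85100/981 ≈ 86.748
Max retention: S = 1000/(85100/981) − 10 = 1300/851 in (≈ 1.528 in)
Ia = 0.2S: 0.2·1.528 = 0.306 in (exactly 260/851)

S = 1300/851 in ≈ 1.528 in; Ia = 260/851 in ≈ 0.306 in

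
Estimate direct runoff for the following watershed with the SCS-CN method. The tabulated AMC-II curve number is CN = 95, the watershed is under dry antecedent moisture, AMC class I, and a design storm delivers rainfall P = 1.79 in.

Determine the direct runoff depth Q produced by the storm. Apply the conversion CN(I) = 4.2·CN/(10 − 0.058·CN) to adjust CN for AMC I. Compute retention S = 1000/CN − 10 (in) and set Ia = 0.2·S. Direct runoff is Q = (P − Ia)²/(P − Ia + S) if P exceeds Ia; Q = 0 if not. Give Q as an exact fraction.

Q = 3772539241/4445697900 in ≈ 0.849 in

Adjust CN=95 to AMC I: 4.2·95/(10 − 0.058·95) → 399 ÷ (449/100) = 39900/449 ≈ 88.864
S = 1000/(39900/449) − 10 = 500/399 in ≈ 1.253 in
Ia = 0.2·(500/399) = 100/399 in ≈ 0.251 in
Since P=1.790 > Ia=0.251: effective rainfall P−Ia = 61421/39900 in
Q: (61421/39900)² ÷ (111421/39900) = 3772539241/4445697900 in (≈ 0.849 in)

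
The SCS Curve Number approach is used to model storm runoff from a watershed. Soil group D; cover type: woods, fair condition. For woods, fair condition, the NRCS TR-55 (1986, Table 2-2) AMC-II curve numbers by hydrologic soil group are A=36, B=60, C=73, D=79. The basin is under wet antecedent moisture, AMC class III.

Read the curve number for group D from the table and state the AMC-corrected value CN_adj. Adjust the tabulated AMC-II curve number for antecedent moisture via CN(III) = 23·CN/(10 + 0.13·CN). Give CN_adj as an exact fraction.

NRCS table: woods, fair condition, soil group D → CN(II) = 79
CN(III) from CN(II)=79: (23·79)/(10 + 0.13·79) = 181700/2027 ≈ 89.640

CN_adj = 181700/2027 ≈ 89.640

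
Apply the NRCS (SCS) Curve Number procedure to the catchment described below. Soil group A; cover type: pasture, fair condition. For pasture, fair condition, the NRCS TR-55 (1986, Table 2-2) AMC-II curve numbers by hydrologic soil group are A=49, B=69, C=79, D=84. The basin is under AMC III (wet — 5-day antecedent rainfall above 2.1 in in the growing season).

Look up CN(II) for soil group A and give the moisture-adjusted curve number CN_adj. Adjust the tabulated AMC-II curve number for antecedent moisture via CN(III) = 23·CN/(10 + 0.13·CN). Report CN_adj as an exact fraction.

CN_adj = 112700/1637 ≈ 68.845

NRCS table: pasture, fair condition, soil group A → CN(II) = 49
CN(III) from CN(II)=49: (23·49)/(10 + 0.13·49) = 112700/1637 ≈ 68.845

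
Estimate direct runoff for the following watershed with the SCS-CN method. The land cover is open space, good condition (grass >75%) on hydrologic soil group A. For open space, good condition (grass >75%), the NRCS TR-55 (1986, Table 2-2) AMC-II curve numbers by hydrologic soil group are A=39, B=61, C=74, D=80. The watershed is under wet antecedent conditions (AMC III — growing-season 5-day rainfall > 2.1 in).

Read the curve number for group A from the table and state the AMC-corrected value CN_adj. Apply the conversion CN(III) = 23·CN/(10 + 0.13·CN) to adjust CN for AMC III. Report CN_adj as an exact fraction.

NRCS table: open space, good condition (grass >75%), soil group A → CN(II) = 39
CN(III) from CN(II)=39: (23·39)/(10 + 0.13·39) = 89700/1507 ≈ 59.522

CN_adj = 89700/1507 ≈ 59.522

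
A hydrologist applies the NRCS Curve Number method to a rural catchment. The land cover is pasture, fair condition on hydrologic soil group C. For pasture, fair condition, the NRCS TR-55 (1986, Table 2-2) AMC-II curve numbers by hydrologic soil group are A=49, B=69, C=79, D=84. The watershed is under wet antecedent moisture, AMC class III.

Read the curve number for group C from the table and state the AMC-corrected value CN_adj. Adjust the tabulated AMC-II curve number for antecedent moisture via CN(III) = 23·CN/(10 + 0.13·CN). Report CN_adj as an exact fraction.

NRCS table: pasture, fair condition, soil group C → CN(II) = 79
Wet (AMC III): CN(III) = 23·79/(10 + 0.13·79) = 1817/(2027/100) = 181700/2027 ≈ 89.640

CN_adj = 181700/2027 ≈ 89.640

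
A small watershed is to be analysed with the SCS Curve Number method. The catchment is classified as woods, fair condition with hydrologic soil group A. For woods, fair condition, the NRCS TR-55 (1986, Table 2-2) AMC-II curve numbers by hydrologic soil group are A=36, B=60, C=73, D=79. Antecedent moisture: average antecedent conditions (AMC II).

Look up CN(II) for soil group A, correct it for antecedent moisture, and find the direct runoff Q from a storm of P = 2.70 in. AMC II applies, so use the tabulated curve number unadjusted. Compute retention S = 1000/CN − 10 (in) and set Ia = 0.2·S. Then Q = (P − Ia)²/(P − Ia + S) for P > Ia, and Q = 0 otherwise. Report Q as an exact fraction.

Q = 0 in ≈ 0.000 in

NRCS table: woods, fair condition, soil group A → CN(II) = 36
Average conditions: CN = 36 (no AMC adjustment).
Max retention: S = 1000/36 − 10 = 160/9 in (≈ 17.778 in)
Initial abstraction Ia = S/5 = (160/9)/5 = 32/9 ≈ 3.556 in
P = 2.700 ≤ Ia = 3.556 in: entire storm abstracted, Q = 0.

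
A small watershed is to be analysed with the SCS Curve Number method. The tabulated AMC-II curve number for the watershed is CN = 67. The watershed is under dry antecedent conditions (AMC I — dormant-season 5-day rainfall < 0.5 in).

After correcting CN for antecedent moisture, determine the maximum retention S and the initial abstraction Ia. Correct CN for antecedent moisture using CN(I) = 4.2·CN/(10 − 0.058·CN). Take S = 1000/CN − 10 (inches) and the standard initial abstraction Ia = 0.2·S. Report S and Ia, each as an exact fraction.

Adjust CN=67 to AMC I: 4.2·67/(10 − 0.058·67) → (1407/5) ÷ (3057/500) = 46900/1019 ≈ 46.026
Retention S: 1000/CN − 10 with CN=46.026 → S = 5500/469 ≈ 11.727 in
Ia = 0.2S: 0.2·11.727 = 2.345 in (exactly 1100/469)

S = 5500/469 in ≈ 11.727 in; Ia = 1100/469 in ≈ 2.345 in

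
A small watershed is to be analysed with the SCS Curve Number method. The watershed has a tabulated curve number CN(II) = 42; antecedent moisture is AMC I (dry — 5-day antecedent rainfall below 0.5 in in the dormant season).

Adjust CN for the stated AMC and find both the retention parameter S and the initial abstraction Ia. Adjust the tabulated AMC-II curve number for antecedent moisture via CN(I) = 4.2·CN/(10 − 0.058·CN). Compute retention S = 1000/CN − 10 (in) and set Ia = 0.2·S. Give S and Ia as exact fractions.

Adjust CN=42 to AMC I: 4.2·42/(10 − 0.058·42) → (882/5) ÷ (1891/250) = 44100/1891 ≈ 23.321
Max retention: S = 1000/(44100/1891) − 10 = 14500/441 in (≈ 32.880 in)
Initial abstraction Ia = S/5 = (14500/441)/5 = 2900/441 ≈ 6.576 in

S = 14500/441 in ≈ 32.880 in; Ia = 2900/441 in ≈ 6.576 in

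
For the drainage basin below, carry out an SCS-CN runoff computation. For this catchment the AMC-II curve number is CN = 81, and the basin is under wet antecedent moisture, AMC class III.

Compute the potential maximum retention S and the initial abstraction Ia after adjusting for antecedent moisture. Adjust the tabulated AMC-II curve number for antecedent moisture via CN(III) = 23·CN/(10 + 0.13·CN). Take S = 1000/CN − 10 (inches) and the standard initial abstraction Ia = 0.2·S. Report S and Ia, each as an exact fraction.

S = 1900/1863 in ≈ 1.020 in; Ia = 380/1863 in ≈ 0.204 in

Wet (AMC III): CN(III) = 23·81/(10 + 0.13·81) = 1863/(2053/100) = 186300/2053 ≈ 90.745
Max retention: S = 1000/(186300/2053) − 10 = 1900/1863 in (≈ 1.020 in)
Ia = 0.2·(1900/1863) = 380/1863 in ≈ 0.204 in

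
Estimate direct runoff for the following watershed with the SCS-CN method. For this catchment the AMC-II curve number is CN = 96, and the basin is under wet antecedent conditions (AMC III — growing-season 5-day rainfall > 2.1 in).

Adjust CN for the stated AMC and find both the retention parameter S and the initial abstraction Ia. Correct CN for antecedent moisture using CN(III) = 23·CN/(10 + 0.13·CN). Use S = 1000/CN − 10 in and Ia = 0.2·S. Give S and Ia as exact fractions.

Adjust CN=96 to AMC III: 23·96/(10 + 0.13·96) → 2208 ÷ (562/25) = 27600/281 ≈ 98.221
Max retention: S = 1000/(27600/281) − 10 = 25/138 in (≈ 0.181 in)
Ia = 0.2S: 0.2·0.181 = 0.036 in (exactly 5/138)

S = 25/138 in ≈ 0.181 in; Ia = 5/138 in ≈ 0.036 in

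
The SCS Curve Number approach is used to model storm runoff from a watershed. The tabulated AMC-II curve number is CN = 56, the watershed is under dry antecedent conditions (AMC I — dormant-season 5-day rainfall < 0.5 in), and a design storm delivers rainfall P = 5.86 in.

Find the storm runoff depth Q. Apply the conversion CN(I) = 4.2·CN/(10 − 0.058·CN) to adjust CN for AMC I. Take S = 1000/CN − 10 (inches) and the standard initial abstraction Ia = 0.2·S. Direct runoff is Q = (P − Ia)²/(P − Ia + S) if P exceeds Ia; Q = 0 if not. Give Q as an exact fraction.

CN(I) from CN(II)=56: (4.2·56)/(10 − 0.058·56) = 7350/211 ≈ 34.834
S = 1000/(7350/211) − 10 = 2750/147 in ≈ 18.707 in
Ia = 0.2·(2750/147) = 550/147 in ≈ 3.741 in
Since P=5.860 > Ia=3.741: effective rainfall P−Ia = 15571/7350 in
Q: (15571/7350)² ÷ (153071/7350) = 242456041/1125071850 in (≈ 0.216 in)

Q = 242456041/1125071850 in ≈ 0.216 in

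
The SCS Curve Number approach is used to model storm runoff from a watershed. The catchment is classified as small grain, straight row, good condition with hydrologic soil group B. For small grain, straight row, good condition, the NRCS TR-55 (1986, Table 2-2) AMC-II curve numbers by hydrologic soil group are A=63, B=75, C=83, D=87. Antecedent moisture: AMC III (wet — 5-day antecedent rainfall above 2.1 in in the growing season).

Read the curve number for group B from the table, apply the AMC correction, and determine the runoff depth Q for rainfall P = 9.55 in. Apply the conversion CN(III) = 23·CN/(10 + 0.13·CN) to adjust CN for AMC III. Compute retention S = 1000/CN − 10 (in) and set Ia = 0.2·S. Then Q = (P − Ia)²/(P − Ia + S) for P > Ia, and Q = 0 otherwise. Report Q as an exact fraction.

Q = 163302841/20395020 in ≈ 8.007 in

NRCS table: small grain, straight row, good condition, soil group B → CN(II) = 75
CN(III) from CN(II)=75: (23·75)/(10 + 0.13·75) = 6900/79 ≈ 87.342
Max retention: S = 1000/(6900/79) − 10 = 100/69 in (≈ 1.449 in)
Ia = 0.2S: 0.2·1.449 = 0.290 in (exactly 20/69)
P − Ia = 9.550 − 0.290 = 12779/1380 ≈ 9.260 in (> 0, runoff occurs)
Q = (12779/1380)²/((12779/1380) + 100/69) = (163302841/1904400)/(14779/1380) = 163302841/20395020 in ≈ 8.007 in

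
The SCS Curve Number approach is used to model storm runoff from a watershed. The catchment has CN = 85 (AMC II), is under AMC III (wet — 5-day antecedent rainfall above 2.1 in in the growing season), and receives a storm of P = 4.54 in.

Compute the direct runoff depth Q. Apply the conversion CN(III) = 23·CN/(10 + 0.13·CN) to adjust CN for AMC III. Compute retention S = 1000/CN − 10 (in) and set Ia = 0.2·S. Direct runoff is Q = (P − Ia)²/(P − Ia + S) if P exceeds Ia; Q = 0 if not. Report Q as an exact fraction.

Wet (AMC III): CN(III) = 23·85/(10 + 0.13·85) = 1955/(421/20) = 39100/421 ≈ 92.874
S = 1000/(39100/421) − 10 = 300/391 in ≈ 0.767 in
Ia = 0.2S: 0.2·0.767 = 0.153 in (exactly 60/391)
Excess rainfall: 4.540 − 0.153 = 4.387 in; P > Ia so Q > 0
Runoff Q = (P−Ia)²/(P−Ia+S) = (4.387)²/(4.387+0.767) = 7354263049/1969799350 ≈ 3.734 in

Q = 7354263049/1969799350 in ≈ 3.734 in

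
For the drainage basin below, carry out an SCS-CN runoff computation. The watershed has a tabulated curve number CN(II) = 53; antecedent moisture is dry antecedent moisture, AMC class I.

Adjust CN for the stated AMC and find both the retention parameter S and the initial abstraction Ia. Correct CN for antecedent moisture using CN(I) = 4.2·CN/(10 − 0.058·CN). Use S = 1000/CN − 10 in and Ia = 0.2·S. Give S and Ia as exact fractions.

S = 23500/1113 in ≈ 21.114 in; Ia = 4700/1113 in ≈ 4.223 in

Dry (AMC I): CN(I) = 4.2·53/(10 − 0.058·53) = (1113/5)/(3463/500) = 111300/3463 ≈ 32.140
S = 1000/(111300/3463) − 10 = 23500/1113 in ≈ 21.114 in
Initial abstraction Ia = S/5 = (23500/1113)/5 = 4700/1113 ≈ 4.223 in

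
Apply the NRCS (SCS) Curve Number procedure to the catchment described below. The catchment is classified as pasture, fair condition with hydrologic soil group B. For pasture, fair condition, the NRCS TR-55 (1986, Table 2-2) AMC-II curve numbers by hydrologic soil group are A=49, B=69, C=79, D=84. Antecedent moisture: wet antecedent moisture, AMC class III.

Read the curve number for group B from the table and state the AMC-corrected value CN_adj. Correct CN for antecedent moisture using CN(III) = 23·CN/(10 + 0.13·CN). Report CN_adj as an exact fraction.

CN_adj = 158700/1897 ≈ 83.658

NRCS table: pasture, fair condition, soil group B → CN(II) = 69
Wet (AMC III): CN(III) = 23·69/(10 + 0.13·69) = 1587/(1897/100) = 158700/1897 ≈ 83.658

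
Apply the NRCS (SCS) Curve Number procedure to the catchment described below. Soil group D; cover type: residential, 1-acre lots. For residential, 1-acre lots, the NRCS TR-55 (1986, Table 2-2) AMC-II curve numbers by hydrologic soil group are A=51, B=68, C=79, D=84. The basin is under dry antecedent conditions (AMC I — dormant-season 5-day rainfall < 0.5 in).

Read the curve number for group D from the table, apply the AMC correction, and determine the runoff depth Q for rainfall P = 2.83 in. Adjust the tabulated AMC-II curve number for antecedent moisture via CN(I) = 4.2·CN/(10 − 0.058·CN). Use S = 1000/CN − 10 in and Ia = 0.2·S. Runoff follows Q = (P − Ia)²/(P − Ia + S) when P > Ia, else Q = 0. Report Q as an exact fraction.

NRCS table: residential, 1-acre lots, soil group D → CN(II) = 84
CN(I) from CN(II)=84: (4.2·84)/(10 − 0.058·84) = 44100/641 ≈ 68.799
Max retention: S = 1000/(44100/641) − 10 = 2000/441 in (≈ 4.535 in)
Ia = 0.2·(2000/441) = 400/441 in ≈ 0.907 in
Excess rainfall: 2.830 − 0.907 = 1.923 in; P > Ia so Q > 0
Q: (84803/44100)² ÷ (284803/44100) = 7191548809/12559812300 in (≈ 0.573 in)

Q = 7191548809/12559812300 in ≈ 0.573 in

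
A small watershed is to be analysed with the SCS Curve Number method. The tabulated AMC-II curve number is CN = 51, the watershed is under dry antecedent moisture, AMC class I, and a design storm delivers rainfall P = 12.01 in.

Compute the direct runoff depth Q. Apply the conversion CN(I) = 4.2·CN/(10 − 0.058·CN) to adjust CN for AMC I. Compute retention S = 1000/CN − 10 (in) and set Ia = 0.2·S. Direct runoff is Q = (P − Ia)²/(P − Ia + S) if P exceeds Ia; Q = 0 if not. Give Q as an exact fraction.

Dry (AMC I): CN(I) = 4.2·51/(10 − 0.058·51) = (1071/5)/(3521/500) = 15300/503 ≈ 30.417
Max retention: S = 1000/(15300/503) − 10 = 3500/153 in (≈ 22.876 in)
Initial abstraction Ia = S/5 = (3500/153)/5 = 700/153 ≈ 4.575 in
Excess rainfall: 12.010 − 4.575 = 7.435 in; P > Ia so Q > 0
Q = (113753/15300)²/((113753/15300) + 3500/153) = (12939745009/234090000)/(463753/15300) = 12939745009/7095420900 in ≈ 1.824 in

Q = 12939745009/7095420900 in ≈ 1.824 in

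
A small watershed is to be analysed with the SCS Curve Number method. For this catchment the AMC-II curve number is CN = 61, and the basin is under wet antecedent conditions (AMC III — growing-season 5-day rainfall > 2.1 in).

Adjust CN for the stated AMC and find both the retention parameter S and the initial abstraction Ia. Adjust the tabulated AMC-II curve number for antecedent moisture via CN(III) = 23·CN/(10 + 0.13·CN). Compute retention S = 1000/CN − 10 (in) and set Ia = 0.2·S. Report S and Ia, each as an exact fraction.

S = 3900/1403 in ≈ 2.780 in; Ia = 780/1403 in ≈ 0.556 in

CN(III) from CN(II)=61: (23·61)/(10 + 0.13·61) = 140300/1793 ≈ 78.249
S = 1000/(140300/1793) − 10 = 3900/1403 in ≈ 2.780 in
Ia = 0.2·(3900/1403) = 780/1403 in ≈ 0.556 in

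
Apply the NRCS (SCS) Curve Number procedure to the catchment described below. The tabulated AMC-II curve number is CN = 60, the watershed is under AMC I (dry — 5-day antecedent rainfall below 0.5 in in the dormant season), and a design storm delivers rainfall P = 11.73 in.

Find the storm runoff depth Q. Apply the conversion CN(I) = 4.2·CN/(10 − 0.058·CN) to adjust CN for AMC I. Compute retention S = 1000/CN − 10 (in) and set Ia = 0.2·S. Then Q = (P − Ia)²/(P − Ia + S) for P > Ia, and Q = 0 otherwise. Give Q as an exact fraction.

Dry (AMC I): CN(I) = 4.2·60/(10 − 0.058·60) = 252/(163/25) = 6300/163 ≈ 38.650
Max retention: S = 1000/(6300/163) − 10 = 1000/63 in (≈ 15.873 in)
Ia = 0.2S: 0.2·15.873 = 3.175 in (exactly 200/63)
Since P=11.730 > Ia=3.175: effective rainfall P−Ia = 53899/6300 in
Q = (53899/6300)²/((53899/6300) + 1000/63) = (2905102201/39690000)/(153899/6300) = 2905102201/969563700 in ≈ 2.996 in

Q = 2905102201/969563700 in ≈ 2.996 in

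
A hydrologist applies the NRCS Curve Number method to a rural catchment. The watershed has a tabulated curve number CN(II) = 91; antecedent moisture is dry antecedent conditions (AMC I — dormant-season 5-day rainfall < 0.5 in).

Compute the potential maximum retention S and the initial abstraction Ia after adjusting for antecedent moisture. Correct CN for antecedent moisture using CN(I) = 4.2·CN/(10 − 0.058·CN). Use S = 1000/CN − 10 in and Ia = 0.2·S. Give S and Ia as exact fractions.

CN(I) from CN(II)=91: (4.2·91)/(10 − 0.058·91) = 63700/787 ≈ 80.940
Retention S: 1000/CN − 10 with CN=80.940 → S = 1500/637 ≈ 2.355 in
Ia = 0.2·(1500/637) = 300/637 in ≈ 0.471 in

S = 1500/637 in ≈ 2.355 in; Ia = 300/637 in ≈ 0.471 in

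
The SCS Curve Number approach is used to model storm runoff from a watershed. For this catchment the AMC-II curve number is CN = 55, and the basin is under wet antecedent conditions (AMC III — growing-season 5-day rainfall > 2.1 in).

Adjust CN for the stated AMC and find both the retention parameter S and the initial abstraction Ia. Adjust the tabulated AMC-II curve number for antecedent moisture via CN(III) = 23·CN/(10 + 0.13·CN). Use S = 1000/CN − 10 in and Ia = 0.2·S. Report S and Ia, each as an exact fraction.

CN(III) from CN(II)=55: (23·55)/(10 + 0.13·55) = 25300/343 ≈ 73.761
Retention S: 1000/CN − 10 with CN=73.761 → S = 900/253 ≈ 3.557 in
Ia = 0.2·(900/253) = 180/253 in ≈ 0.711 in

S = 900/253 in ≈ 3.557 in; Ia = 180/253 in ≈ 0.711 in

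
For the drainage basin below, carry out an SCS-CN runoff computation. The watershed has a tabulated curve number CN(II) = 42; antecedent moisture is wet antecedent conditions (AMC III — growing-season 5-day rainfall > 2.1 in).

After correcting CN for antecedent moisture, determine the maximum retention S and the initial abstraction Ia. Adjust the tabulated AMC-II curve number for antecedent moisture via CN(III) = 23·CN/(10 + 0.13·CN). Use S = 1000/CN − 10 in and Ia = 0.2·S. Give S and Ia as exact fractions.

CN(III) from CN(II)=42: (23·42)/(10 + 0.13·42) = 48300/773 ≈ 62.484
S = 1000/(48300/773) − 10 = 2900/483 in ≈ 6.004 in
Ia = 0.2S: 0.2·6.004 = 1.201 in (exactly 580/483)

S = 2900/483 in ≈ 6.004 in; Ia = 580/483 in ≈ 1.201 in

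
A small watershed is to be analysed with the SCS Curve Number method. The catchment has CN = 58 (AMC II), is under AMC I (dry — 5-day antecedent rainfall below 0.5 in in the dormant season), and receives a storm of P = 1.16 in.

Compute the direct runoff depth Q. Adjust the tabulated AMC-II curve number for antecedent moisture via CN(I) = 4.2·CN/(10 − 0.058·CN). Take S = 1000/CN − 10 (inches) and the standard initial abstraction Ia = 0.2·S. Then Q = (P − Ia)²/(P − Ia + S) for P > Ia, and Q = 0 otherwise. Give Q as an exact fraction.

Q = 0 in ≈ 0.000 in

Adjust CN=58 to AMC I: 4.2·58/(10 − 0.058·58) → (1218/5) ÷ (1659/250) = 2900/79 ≈ 36.709
Retention S: 1000/CN − 10 with CN=36.709 → S = 500/29 ≈ 17.241 in
Ia = 0.2S: 0.2·17.241 = 3.448 in (exactly 100/29)
P = 1.160 ≤ Ia = 3.448 in: entire storm abstracted, Q = 0.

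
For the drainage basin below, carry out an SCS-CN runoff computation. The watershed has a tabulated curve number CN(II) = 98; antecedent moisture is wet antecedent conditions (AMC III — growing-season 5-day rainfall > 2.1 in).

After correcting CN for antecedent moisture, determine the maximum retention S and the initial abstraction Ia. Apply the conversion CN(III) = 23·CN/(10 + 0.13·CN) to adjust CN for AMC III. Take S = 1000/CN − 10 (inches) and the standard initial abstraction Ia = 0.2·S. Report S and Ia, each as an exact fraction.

Wet (AMC III): CN(III) = 23·98/(10 + 0.13·98) = 2254/(1137/50) = 112700/1137 ≈ 99.120
Max retention: S = 1000/(112700/1137) − 10 = 100/1127 in (≈ 0.089 in)
Initial abstraction Ia = S/5 = (100/1127)/5 = 20/1127 ≈ 0.018 in

S = 100/1127 in ≈ 0.089 in; Ia = 20/1127 in ≈ 0.018 in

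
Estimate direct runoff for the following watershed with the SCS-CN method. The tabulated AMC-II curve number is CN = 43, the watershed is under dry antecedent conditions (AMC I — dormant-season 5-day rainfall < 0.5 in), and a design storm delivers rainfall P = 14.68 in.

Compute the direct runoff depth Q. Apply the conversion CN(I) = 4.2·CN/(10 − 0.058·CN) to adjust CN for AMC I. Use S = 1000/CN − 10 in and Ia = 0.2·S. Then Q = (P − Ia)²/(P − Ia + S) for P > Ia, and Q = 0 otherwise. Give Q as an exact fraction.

Q = 3964843089/2261014175 in ≈ 1.754 in

Adjust CN=43 to AMC I: 4.2·43/(10 − 0.058·43) → (903/5) ÷ (3753/500) = 30100/1251 ≈ 24.061
S = 1000/(30100/1251) − 10 = 9500/301 in ≈ 31.561 in
Initial abstraction Ia = S/5 = (9500/301)/5 = 1900/301 ≈ 6.312 in
Since P=14.680 > Ia=6.312: effective rainfall P−Ia = 62967/7525 in
Runoff Q = (P−Ia)²/(P−Ia+S) = (8.368)²/(8.368+31.561) = 3964843089/2261014175 ≈ 1.754 in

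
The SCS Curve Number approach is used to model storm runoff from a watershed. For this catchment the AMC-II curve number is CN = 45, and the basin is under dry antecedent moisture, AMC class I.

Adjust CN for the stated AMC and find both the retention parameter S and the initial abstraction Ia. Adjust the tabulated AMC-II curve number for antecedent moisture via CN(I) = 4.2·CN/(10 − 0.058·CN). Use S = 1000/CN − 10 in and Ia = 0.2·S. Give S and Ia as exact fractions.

S = 5500/189 in ≈ 29.101 in; Ia = 1100/189 in ≈ 5.820 in

Adjust CN=45 to AMC I: 4.2·45/(10 − 0.058·45) → 189 ÷ (739/100) = 18900/739 ≈ 25.575
Max retention: S = 1000/(18900/739) − 10 = 5500/189 in (≈ 29.101 in)
Initial abstraction Ia = S/5 = (5500/189)/5 = 1100/189 ≈ 5.820 in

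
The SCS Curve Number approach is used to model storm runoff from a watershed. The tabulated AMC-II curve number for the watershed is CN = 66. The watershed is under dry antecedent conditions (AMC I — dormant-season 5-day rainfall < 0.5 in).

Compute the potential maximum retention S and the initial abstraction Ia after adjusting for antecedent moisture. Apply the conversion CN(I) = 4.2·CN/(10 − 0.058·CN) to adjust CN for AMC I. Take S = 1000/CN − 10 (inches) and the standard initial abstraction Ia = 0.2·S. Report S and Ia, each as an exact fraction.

Dry (AMC I): CN(I) = 4.2·66/(10 − 0.058·66) = (1386/5)/(1543/250) = 69300/1543 ≈ 44.913
Retention S: 1000/CN − 10 with CN=44.913 → S = 8500/693 ≈ 12.266 in
Initial abstraction Ia = S/5 = (8500/693)/5 = 1700/693 ≈ 2.453 in

S = 8500/693 in ≈ 12.266 in; Ia = 1700/693 in ≈ 2.453 in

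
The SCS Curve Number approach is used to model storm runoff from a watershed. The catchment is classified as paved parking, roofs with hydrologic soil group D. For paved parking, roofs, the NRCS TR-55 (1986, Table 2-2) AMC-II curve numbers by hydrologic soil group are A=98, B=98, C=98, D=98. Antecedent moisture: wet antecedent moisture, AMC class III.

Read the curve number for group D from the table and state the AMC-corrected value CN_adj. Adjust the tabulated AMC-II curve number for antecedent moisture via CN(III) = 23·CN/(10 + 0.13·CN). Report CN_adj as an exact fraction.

CN_adj = 112700/1137 ≈ 99.120

NRCS table: paved parking, roofs, soil group D → CN(II) = 98
Adjust CN=98 to AMC III: 23·98/(10 + 0.13·98) → 2254 ÷ (1137/50) = 112700/1137 ≈ 99.120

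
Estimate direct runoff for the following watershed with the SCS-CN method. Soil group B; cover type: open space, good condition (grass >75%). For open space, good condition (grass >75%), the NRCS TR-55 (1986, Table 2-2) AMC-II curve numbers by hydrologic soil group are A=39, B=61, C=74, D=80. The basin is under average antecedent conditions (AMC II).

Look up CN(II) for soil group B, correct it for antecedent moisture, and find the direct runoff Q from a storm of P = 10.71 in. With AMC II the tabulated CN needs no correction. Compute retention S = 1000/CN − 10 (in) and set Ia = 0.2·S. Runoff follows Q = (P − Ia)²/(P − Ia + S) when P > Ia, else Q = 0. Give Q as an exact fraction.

NRCS table: open space, good condition (grass >75%), soil group B → CN(II) = 61
AMC II — tabulated CN = 61 applies directly.
S = 1000/61 − 10 = 390/61 in ≈ 6.393 in
Initial abstraction Ia = S/5 = (390/61)/5 = 78/61 ≈ 1.279 in
Excess rainfall: 10.710 − 1.279 = 9.431 in; P > Ia so Q > 0
Q: (57531/6100)² ÷ (96531/6100) = 1103271987/196279700 in (≈ 5.621 in)

Q = 1103271987/196279700 in ≈ 5.621 in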